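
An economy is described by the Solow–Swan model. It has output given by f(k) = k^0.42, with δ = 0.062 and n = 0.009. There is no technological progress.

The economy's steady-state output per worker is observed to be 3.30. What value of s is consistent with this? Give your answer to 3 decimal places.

In steady state, investment equals break-even investment: s·k^α = (n + δ)·k.
Since y* = [s/(n + δ)]^(α/(1−α)), we have s/(n + δ) = (y*)^((1−α)/α) = 3.30^1.381 = 5.2008.
Therefore s = 5.2008 × (n + δ) = 5.2008 × 0.071 = 0.3693.

s ≈ 0.369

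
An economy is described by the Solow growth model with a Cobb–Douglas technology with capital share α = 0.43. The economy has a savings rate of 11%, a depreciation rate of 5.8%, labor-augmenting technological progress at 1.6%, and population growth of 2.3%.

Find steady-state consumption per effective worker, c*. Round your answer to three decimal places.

c* ≈ 0.979

At the steady state, Δk = 0, so s·k^α = (n + g + δ)·k.
Dividing both sides by k: k^(1−α) = s / (n + g + δ).
k^0.57 = 0.11 / (0.023 + 0.016 + 0.058) = 0.11 / 0.097 = 1.1340
k* = 1.1340^(1/0.57) ≈ 1.2468
y* = (k*)^α = 1.2468^0.43 ≈ 1.0995
c* = (1 − s)·y* = (1 − 0.11) × 1.0995 ≈ 0.9786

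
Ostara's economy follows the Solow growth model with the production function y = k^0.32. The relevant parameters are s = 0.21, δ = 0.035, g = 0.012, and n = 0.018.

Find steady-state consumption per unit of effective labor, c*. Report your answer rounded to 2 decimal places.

c* ≈ 1.37

Steady state requires s·f(k) = (n + g + δ)·k, i.e. s·k^α = (n + g + δ)·k.
Dividing both sides by k: k^(1−α) = s / (n + g + δ).
k^0.68 = 0.21 / (0.018 + 0.012 + 0.035) = 0.21 / 0.065 = 3.2308
k* = 3.2308^(1/0.68) ≈ 5.6103
y* = (k*)^α = 5.6103^0.32 ≈ 1.7365
c* = (1 − s)·y* = (1 − 0.21) × 1.7365 ≈ 1.3718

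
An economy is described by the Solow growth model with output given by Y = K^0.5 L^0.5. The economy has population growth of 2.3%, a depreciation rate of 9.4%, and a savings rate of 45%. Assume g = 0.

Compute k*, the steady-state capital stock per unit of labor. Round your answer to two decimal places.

k* = 14.79

Steady state requires s·f(k) = (n + δ)·k, i.e. s·k^α = (n + δ)·k.
Rearranging, k^(1−α) = s / (n + δ).
k^0.5 = 0.45 / (0.023 + 0.094) = 0.45 / 0.117 = 3.8462
k* = 3.8462^(1/0.5) ≈ 14.7933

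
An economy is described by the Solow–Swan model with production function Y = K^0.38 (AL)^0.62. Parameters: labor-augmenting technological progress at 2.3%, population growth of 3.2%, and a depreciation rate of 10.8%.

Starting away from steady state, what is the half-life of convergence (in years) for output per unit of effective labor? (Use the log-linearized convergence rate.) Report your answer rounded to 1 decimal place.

Near the steady state the convergence rate is λ = (1 − α)(n + g + δ).
λ = (1 − 0.38) × 0.163 = 0.62 × 0.163 = 0.10106
Half-life = ln 2 / λ = 0.6931 / 0.10106 ≈ 6.86 years

about 6.9 years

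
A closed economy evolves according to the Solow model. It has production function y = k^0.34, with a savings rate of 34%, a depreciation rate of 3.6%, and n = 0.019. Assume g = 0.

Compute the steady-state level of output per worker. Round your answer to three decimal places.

Steady state requires s·f(k) = (n + δ)·k, i.e. s·k^α = (n + δ)·k.
Dividing both sides by k: k^(1−α) = s / (n + δ).
k^0.66 = 0.34 / (0.019 + 0.036) = 0.34 / 0.055 = 6.1818
k* = 6.1818^(1/0.66) ≈ 15.8001
y* = (k*)^α = 15.8001^0.34 ≈ 2.5559

y* ≈ 2.556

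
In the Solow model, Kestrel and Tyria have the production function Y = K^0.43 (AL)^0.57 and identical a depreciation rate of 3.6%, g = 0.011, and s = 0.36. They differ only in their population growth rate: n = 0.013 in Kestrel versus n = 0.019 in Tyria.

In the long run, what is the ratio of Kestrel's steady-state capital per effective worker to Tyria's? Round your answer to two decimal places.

Steady-state k* = [s/(n + g + δ)]^(1/(1−α)), so the ratio is [ (s_K/(n + g + δ)_K) / (s_T/(n + g + δ)_T) ]^1.7544.
s_K/(n + g + δ)_K = 0.36/0.060 = 6.0000; s_T/(n + g + δ)_T = 0.36/0.066 = 5.4545.
Ratio = (6.0000/5.4545)^1.7544 = 1.1000^1.7544 ≈ 1.1820

ratio ≈ 1.18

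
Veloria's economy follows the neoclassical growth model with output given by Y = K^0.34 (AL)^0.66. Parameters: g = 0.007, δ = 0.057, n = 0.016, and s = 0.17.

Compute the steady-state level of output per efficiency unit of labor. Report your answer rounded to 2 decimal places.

Steady state requires s·f(k) = (n + g + δ)·k, i.e. s·k^α = (n + g + δ)·k.
Dividing both sides by k: k^(1−α) = s / (n + g + δ).
k^0.66 = 0.17 / (0.016 + 0.007 + 0.057) = 0.17 / 0.080 = 2.1250
k* = 2.1250^(1/0.66) ≈ 3.1333
y* = (k*)^α = 3.1333^0.34 ≈ 1.4745

y* ≈ 1.47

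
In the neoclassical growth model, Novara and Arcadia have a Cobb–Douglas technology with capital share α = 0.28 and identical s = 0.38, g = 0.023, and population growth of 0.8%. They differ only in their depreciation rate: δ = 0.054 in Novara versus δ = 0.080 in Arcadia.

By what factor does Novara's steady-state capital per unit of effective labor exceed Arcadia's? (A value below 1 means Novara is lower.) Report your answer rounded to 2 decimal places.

Steady-state k* = [s/(n + g + δ)]^(1/(1−α)), so the ratio is [ (s_N/(n + g + δ)_N) / (s_A/(n + g + δ)_A) ]^1.3889.
s_N/(n + g + δ)_N = 0.38/0.085 = 4.4706; s_A/(n + g + δ)_A = 0.38/0.111 = 3.4234.
Ratio = (4.4706/3.4234)^1.3889 = 1.3059^1.3889 ≈ 1.4487

ratio ≈ 1.45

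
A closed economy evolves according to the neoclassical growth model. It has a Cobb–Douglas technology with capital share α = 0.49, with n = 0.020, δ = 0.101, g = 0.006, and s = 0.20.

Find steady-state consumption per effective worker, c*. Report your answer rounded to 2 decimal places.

At the steady state, Δk = 0, so s·k^α = (n + g + δ)·k.
Dividing both sides by k: k^(1−α) = s / (n + g + δ).
k^0.51 = 0.20 / (0.020 + 0.006 + 0.101) = 0.20 / 0.127 = 1.5748
k* = 1.5748^(1/0.51) ≈ 2.4362
y* = (k*)^α = 2.4362^0.49 ≈ 1.5470
c* = (1 − s)·y* = (1 − 0.20) × 1.5470 ≈ 1.2376

c* ≈ 1.24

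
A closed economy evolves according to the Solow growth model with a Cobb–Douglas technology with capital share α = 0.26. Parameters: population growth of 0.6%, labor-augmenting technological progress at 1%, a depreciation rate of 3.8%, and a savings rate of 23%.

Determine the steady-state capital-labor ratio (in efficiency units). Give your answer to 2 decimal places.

In steady state, investment equals break-even investment: s·k^α = (n + g + δ)·k.
Dividing both sides by k: k^(1−α) = s / (n + g + δ).
k^0.74 = 0.23 / (0.006 + 0.010 + 0.038) = 0.23 / 0.054 = 4.2593
k* = 4.2593^(1/0.74) ≈ 7.0869

k* = 7.09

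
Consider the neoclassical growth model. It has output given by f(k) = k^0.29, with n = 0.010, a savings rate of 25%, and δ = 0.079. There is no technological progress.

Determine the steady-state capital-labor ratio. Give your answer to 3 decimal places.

k* = 4.283

In steady state, investment equals break-even investment: s·k^α = (n + δ)·k.
Dividing both sides by k: k^(1−α) = s / (n + δ).
k^0.71 = 0.25 / (0.010 + 0.079) = 0.25 / 0.089 = 2.8090
k* = 2.8090^(1/0.71) ≈ 4.2831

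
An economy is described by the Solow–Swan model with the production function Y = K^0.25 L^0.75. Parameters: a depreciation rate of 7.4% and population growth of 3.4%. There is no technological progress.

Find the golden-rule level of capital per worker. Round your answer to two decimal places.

The golden rule sets f'(k) = n + δ, i.e. α·k^(α−1) = n + δ.
So k^(1−α) = α / (n + δ) = 0.25 / 0.108 = 2.3148.
k_gold = 2.3148^(1/0.75) ≈ 3.0621

k_gold ≈ 3.06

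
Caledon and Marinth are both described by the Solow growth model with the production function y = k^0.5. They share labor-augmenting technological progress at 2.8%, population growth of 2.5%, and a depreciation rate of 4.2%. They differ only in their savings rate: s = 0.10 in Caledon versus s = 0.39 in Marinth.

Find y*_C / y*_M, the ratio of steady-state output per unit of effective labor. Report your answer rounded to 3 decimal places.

y*_C / y*_M ≈ 0.256

Steady-state y* = [s/(n + g + δ)]^(α/(1−α)), so the ratio is [ (s_C/(n + g + δ)_C) / (s_M/(n + g + δ)_M) ]^1.
s_C/(n + g + δ)_C = 0.10/0.095 = 1.0526; s_M/(n + g + δ)_M = 0.39/0.095 = 4.1053.
Ratio = (1.0526/4.1053)^1 = 0.2564^1 ≈ 0.2564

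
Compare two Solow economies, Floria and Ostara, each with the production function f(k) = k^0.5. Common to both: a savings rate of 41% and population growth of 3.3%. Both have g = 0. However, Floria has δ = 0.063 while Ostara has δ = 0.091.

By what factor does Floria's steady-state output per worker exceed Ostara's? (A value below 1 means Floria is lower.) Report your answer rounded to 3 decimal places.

Steady-state y* = [s/(n + δ)]^(α/(1−α)), so the ratio is [ (s_F/(n + δ)_F) / (s_O/(n + δ)_O) ]^1.
s_F/(n + δ)_F = 0.41/0.096 = 4.2708; s_O/(n + δ)_O = 0.41/0.124 = 3.3065.
Ratio = (4.2708/3.3065)^1 = 1.2916^1 ≈ 1.2916

ratio ≈ 1.292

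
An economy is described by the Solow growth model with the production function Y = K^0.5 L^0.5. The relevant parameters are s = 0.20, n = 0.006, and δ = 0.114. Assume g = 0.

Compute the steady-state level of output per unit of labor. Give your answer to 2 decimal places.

At the steady state, Δk = 0, so s·k^α = (n + δ)·k.
Dividing both sides by k: k^(1−α) = s / (n + δ).
k^0.5 = 0.20 / (0.006 + 0.114) = 0.20 / 0.120 = 1.6667
k* = 1.6667^(1/0.5) ≈ 2.7779
y* = (k*)^α = 2.7779^0.5 ≈ 1.6667

y* = 1.67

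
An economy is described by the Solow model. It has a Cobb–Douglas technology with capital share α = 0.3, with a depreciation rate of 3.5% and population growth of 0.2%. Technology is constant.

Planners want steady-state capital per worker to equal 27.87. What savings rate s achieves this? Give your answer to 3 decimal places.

s ≈ 0.380

Steady state requires s·f(k) = (n + δ)·k, i.e. s·k^α = (n + δ)·k.
So s / (n + δ) = (k*)^(1−α) = 27.87^0.7 = 10.2706.
Therefore s = 10.2706 × (n + δ) = 10.2706 × 0.037 = 0.3800.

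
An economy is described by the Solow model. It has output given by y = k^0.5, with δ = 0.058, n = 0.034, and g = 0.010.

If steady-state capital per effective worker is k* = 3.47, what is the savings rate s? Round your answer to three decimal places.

s ≈ 0.190

In steady state, investment equals break-even investment: s·k^α = (n + g + δ)·k.
So s / (n + g + δ) = (k*)^(1−α) = 3.47^0.5 = 1.8628.
Therefore s = 1.8628 × (n + g + δ) = 1.8628 × 0.102 = 0.1900.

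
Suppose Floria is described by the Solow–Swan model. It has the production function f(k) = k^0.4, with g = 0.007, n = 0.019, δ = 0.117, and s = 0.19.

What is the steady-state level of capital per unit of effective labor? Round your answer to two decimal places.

At the steady state, Δk = 0, so s·k^α = (n + g + δ)·k.
Rearranging, k^(1−α) = s / (n + g + δ).
k^0.6 = 0.19 / (0.019 + 0.007 + 0.117) = 0.19 / 0.143 = 1.3287
k* = 1.3287^(1/0.6) ≈ 1.6059

k* ≈ 1.61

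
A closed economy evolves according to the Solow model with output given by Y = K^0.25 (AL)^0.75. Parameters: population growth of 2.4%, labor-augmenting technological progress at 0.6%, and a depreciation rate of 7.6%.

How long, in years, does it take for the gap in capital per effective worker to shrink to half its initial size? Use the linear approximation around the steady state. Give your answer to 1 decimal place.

Near the steady state the convergence rate is λ = (1 − α)(n + g + δ).
λ = (1 − 0.25) × 0.106 = 0.75 × 0.106 = 0.0795
Half-life = ln 2 / λ = 0.6931 / 0.0795 ≈ 8.72 years

about 8.7 years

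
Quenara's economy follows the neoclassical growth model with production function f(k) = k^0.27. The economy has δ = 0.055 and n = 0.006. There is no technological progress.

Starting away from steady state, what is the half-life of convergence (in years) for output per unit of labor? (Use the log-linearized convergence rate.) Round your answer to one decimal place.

Near the steady state the convergence rate is λ = (1 − α)(n + δ).
λ = (1 − 0.27) × 0.061 = 0.73 × 0.061 = 0.04453
Half-life = ln 2 / λ = 0.6931 / 0.04453 ≈ 15.56 years

t_½ ≈ 15.6 years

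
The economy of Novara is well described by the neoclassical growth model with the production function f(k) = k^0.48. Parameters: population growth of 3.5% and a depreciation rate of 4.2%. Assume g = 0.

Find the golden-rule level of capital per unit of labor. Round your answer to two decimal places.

The golden rule sets f'(k) = n + δ, i.e. α·k^(α−1) = n + δ.
So k^(1−α) = α / (n + δ) = 0.48 / 0.077 = 6.2338.
k_gold = 6.2338^(1/0.52) ≈ 33.7575

k_gold ≈ 33.76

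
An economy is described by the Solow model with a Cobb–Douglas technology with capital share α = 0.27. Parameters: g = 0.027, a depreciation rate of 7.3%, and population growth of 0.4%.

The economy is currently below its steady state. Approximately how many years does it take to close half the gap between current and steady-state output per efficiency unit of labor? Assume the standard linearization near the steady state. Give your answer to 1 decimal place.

Near the steady state the convergence rate is λ = (1 − α)(n + g + δ).
λ = (1 − 0.27) × 0.104 = 0.73 × 0.104 = 0.07592
Half-life = ln 2 / λ = 0.6931 / 0.07592 ≈ 9.13 years

half-life ≈ 9.1 years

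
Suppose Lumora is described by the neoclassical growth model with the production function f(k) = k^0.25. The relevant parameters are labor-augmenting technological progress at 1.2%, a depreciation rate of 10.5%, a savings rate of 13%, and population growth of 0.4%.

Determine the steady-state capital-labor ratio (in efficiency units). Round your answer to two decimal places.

k* ≈ 1.10

Steady state requires s·f(k) = (n + g + δ)·k, i.e. s·k^α = (n + g + δ)·k.
Rearranging, k^(1−α) = s / (n + g + δ).
k^0.75 = 0.13 / (0.004 + 0.012 + 0.105) = 0.13 / 0.121 = 1.0744
k* = 1.0744^(1/0.75) ≈ 1.1004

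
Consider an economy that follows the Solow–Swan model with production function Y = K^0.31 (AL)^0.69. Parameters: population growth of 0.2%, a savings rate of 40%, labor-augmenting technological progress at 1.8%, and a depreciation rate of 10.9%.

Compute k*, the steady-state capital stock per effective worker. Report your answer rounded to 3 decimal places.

k* = 5.156

At the steady state, Δk = 0, so s·k^α = (n + g + δ)·k.
Dividing both sides by k: k^(1−α) = s / (n + g + δ).
k^0.69 = 0.40 / (0.002 + 0.018 + 0.109) = 0.40 / 0.129 = 3.1008
k* = 3.1008^(1/0.69) ≈ 5.1556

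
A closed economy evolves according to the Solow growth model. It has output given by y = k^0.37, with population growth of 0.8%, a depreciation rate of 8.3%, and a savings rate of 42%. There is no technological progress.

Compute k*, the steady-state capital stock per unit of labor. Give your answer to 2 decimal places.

Steady state requires s·f(k) = (n + δ)·k, i.e. s·k^α = (n + δ)·k.
Dividing both sides by k: k^(1−α) = s / (n + δ).
k^0.63 = 0.42 / (0.008 + 0.083) = 0.42 / 0.091 = 4.6154
k* = 4.6154^(1/0.63) ≈ 11.3318

k* = 11.33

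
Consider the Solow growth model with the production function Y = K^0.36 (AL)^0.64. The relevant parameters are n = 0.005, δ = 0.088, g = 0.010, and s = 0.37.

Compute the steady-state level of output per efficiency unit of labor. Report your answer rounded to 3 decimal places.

Steady state requires s·f(k) = (n + g + δ)·k, i.e. s·k^α = (n + g + δ)·k.
Dividing both sides by k: k^(1−α) = s / (n + g + δ).
k^0.64 = 0.37 / (0.005 + 0.010 + 0.088) = 0.37 / 0.103 = 3.5922
k* = 3.5922^(1/0.64) ≈ 7.3748
y* = (k*)^α = 7.3748^0.36 ≈ 2.0530

y* ≈ 2.053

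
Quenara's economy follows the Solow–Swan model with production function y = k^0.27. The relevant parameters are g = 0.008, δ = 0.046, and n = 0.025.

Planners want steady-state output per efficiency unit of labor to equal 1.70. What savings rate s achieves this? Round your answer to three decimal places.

s ≈ 0.332

At the steady state, Δk = 0, so s·k^α = (n + g + δ)·k.
Since y* = [s/(n + g + δ)]^(α/(1−α)), we have s/(n + g + δ) = (y*)^((1−α)/α) = 1.70^2.7037 = 4.1982.
Therefore s = 4.1982 × (n + g + δ) = 4.1982 × 0.079 = 0.3317.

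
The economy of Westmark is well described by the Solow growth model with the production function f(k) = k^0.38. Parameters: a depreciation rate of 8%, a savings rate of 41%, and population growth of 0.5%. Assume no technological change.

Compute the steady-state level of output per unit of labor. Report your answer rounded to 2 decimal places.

y* = 2.62

At the steady state, Δk = 0, so s·k^α = (n + δ)·k.
Rearranging, k^(1−α) = s / (n + δ).
k^0.62 = 0.41 / (0.005 + 0.080) = 0.41 / 0.085 = 4.8235
k* = 4.8235^(1/0.62) ≈ 12.6531
y* = (k*)^α = 12.6531^0.38 ≈ 2.6232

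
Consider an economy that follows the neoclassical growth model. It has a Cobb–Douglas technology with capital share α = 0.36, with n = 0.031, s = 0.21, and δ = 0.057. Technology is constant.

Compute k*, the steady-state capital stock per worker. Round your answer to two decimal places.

In steady state, investment equals break-even investment: s·k^α = (n + δ)·k.
Dividing both sides by k: k^(1−α) = s / (n + δ).
k^0.64 = 0.21 / (0.031 + 0.057) = 0.21 / 0.088 = 2.3864
k* = 2.3864^(1/0.64) ≈ 3.8925

k* = 3.89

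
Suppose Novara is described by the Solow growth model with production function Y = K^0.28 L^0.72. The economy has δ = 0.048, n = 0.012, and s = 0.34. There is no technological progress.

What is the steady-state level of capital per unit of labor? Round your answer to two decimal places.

k* = 11.12

Steady state requires s·f(k) = (n + δ)·k, i.e. s·k^α = (n + δ)·k.
Rearranging, k^(1−α) = s / (n + δ).
k^0.72 = 0.34 / (0.012 + 0.048) = 0.34 / 0.060 = 5.6667
k* = 5.6667^(1/0.72) ≈ 11.1248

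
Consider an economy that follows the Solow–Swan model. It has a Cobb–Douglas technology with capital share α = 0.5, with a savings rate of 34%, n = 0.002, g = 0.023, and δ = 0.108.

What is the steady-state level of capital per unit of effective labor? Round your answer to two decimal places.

k* = 6.54

Steady state requires s·f(k) = (n + g + δ)·k, i.e. s·k^α = (n + g + δ)·k.
Dividing both sides by k: k^(1−α) = s / (n + g + δ).
k^0.5 = 0.34 / (0.002 + 0.023 + 0.108) = 0.34 / 0.133 = 2.5564
k* = 2.5564^(1/0.5) ≈ 6.5352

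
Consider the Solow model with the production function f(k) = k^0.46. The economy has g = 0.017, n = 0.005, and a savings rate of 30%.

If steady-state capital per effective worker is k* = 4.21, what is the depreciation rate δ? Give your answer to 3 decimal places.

δ ≈ 0.116

At the steady state, Δk = 0, so s·k^α = (n + g + δ)·k.
So s / (n + g + δ) = (k*)^(1−α) = 4.21^0.54 = 2.1733.
Therefore n + g + δ = s / 2.1733 = 0.30 / 2.1733 = 0.1380, so δ = 0.1380 − 0.022 = 0.1160.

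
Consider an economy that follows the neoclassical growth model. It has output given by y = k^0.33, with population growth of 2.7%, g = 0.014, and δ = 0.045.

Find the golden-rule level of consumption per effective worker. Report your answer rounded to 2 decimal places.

c_gold ≈ 1.30

At the golden rule, f'(k) = n + g + δ, so α·k^(α−1) = n + g + δ and k_gold = (α/(n + g + δ))^(1/(1−α)).
k_gold = (0.33/0.086)^(1/0.67) = 3.8372^1.4925 ≈ 7.4412
c_gold = f(k_gold) − (n + g + δ)·k_gold = 1.9393 − 0.086×7.4412 ≈ 1.2994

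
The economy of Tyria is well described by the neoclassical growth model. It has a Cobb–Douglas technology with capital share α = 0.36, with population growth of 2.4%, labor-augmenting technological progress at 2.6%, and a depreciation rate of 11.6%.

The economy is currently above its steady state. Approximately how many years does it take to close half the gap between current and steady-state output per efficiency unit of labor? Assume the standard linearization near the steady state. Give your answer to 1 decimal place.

t_½ ≈ 6.5 years

Near the steady state the convergence rate is λ = (1 − α)(n + g + δ).
λ = (1 − 0.36) × 0.166 = 0.64 × 0.166 = 0.10624
Half-life = ln 2 / λ = 0.6931 / 0.10624 ≈ 6.52 years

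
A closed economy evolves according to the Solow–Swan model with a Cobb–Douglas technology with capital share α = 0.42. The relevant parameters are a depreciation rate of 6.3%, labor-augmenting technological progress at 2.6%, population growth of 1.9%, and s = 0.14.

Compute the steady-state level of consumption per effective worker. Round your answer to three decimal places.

Steady state requires s·f(k) = (n + g + δ)·k, i.e. s·k^α = (n + g + δ)·k.
Dividing both sides by k: k^(1−α) = s / (n + g + δ).
k^0.58 = 0.14 / (0.019 + 0.026 + 0.063) = 0.14 / 0.108 = 1.2963
k* = 1.2963^(1/0.58) ≈ 1.5643
y* = (k*)^α = 1.5643^0.42 ≈ 1.2067
c* = (1 − s)·y* = (1 − 0.14) × 1.2067 ≈ 1.0378

c* ≈ 1.038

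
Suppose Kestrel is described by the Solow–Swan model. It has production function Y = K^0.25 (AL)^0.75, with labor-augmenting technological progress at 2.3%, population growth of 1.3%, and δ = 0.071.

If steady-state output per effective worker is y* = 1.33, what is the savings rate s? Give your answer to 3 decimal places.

s ≈ 0.252

In steady state, investment equals break-even investment: s·k^α = (n + g + δ)·k.
Since y* = [s/(n + g + δ)]^(α/(1−α)), we have s/(n + g + δ) = (y*)^((1−α)/α) = 1.33^3 = 2.3526.
Therefore s = 2.3526 × (n + g + δ) = 2.3526 × 0.107 = 0.2517.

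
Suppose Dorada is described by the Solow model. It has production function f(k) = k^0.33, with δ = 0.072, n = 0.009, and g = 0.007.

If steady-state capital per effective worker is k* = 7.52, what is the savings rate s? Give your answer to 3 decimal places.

Steady state requires s·f(k) = (n + g + δ)·k, i.e. s·k^α = (n + g + δ)·k.
So s / (n + g + δ) = (k*)^(1−α) = 7.52^0.67 = 3.8643.
Therefore s = 3.8643 × (n + g + δ) = 3.8643 × 0.088 = 0.3401.

s ≈ 0.340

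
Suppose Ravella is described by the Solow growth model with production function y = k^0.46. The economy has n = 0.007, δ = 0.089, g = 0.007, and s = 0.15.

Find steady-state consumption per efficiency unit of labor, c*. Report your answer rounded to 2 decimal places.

c* ≈ 1.17

Steady state requires s·f(k) = (n + g + δ)·k, i.e. s·k^α = (n + g + δ)·k.
Rearranging, k^(1−α) = s / (n + g + δ).
k^0.54 = 0.15 / (0.007 + 0.007 + 0.089) = 0.15 / 0.103 = 1.4563
k* = 1.4563^(1/0.54) ≈ 2.0059
y* = (k*)^α = 2.0059^0.46 ≈ 1.3774
c* = (1 − s)·y* = (1 − 0.15) × 1.3774 ≈ 1.1708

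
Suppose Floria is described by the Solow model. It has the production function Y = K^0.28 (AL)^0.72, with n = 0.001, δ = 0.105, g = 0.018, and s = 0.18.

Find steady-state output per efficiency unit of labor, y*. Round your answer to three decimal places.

At the steady state, Δk = 0, so s·k^α = (n + g + δ)·k.
Dividing both sides by k: k^(1−α) = s / (n + g + δ).
k^0.72 = 0.18 / (0.001 + 0.018 + 0.105) = 0.18 / 0.124 = 1.4516
k* = 1.4516^(1/0.72) ≈ 1.6780
y* = (k*)^α = 1.6780^0.28 ≈ 1.1560

y* ≈ 1.156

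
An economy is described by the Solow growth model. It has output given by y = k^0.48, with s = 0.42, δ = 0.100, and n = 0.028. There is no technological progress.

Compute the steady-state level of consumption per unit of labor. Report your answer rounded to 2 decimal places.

c* ≈ 1.74

Steady state requires s·f(k) = (n + δ)·k, i.e. s·k^α = (n + δ)·k.
Dividing both sides by k: k^(1−α) = s / (n + δ).
k^0.52 = 0.42 / (0.028 + 0.100) = 0.42 / 0.128 = 3.2813
k* = 3.2813^(1/0.52) ≈ 9.8264
y* = (k*)^α = 9.8264^0.48 ≈ 2.9947
c* = (1 − s)·y* = (1 − 0.42) × 2.9947 ≈ 1.7369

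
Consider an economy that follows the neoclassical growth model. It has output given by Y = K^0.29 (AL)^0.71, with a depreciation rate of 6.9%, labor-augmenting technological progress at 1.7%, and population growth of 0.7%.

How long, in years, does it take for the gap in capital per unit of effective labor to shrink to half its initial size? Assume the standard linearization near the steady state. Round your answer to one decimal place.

half-life ≈ 10.5 years

Near the steady state the convergence rate is λ = (1 − α)(n + g + δ).
λ = (1 − 0.29) × 0.093 = 0.71 × 0.093 = 0.06603
Half-life = ln 2 / λ = 0.6931 / 0.06603 ≈ 10.50 years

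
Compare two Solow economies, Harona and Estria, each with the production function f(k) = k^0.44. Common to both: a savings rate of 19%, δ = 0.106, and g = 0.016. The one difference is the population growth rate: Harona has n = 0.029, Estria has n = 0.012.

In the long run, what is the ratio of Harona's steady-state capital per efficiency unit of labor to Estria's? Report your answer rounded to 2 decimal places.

k*_H / k*_E ≈ 0.81

Steady-state k* = [s/(n + g + δ)]^(1/(1−α)), so the ratio is [ (s_H/(n + g + δ)_H) / (s_E/(n + g + δ)_E) ]^1.7857.
s_H/(n + g + δ)_H = 0.19/0.151 = 1.2583; s_E/(n + g + δ)_E = 0.19/0.134 = 1.4179.
Ratio = (1.2583/1.4179)^1.7857 = 0.8874^1.7857 ≈ 0.8079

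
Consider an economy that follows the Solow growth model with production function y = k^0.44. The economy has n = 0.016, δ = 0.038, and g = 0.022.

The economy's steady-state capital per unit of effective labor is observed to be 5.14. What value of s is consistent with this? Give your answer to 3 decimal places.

In steady state, investment equals break-even investment: s·k^α = (n + g + δ)·k.
So s / (n + g + δ) = (k*)^(1−α) = 5.14^0.56 = 2.5011.
Therefore s = 2.5011 × (n + g + δ) = 2.5011 × 0.076 = 0.1901.

s ≈ 0.190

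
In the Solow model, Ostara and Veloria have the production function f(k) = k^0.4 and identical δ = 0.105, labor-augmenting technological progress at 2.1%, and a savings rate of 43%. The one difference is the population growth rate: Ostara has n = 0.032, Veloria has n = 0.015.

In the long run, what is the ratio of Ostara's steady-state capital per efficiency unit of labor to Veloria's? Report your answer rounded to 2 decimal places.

k*_O / k*_V ≈ 0.83

Steady-state k* = [s/(n + g + δ)]^(1/(1−α)), so the ratio is [ (s_O/(n + g + δ)_O) / (s_V/(n + g + δ)_V) ]^1.6667.
s_O/(n + g + δ)_O = 0.43/0.158 = 2.7215; s_V/(n + g + δ)_V = 0.43/0.141 = 3.0496.
Ratio = (2.7215/3.0496)^1.6667 = 0.8924^1.6667 ≈ 0.8272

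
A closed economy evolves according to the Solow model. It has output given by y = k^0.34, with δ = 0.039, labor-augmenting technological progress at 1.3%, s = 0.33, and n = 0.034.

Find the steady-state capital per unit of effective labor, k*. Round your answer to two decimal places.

k* = 7.67

Steady state requires s·f(k) = (n + g + δ)·k, i.e. s·k^α = (n + g + δ)·k.
Dividing both sides by k: k^(1−α) = s / (n + g + δ).
k^0.66 = 0.33 / (0.034 + 0.013 + 0.039) = 0.33 / 0.086 = 3.8372
k* = 3.8372^(1/0.66) ≈ 7.6713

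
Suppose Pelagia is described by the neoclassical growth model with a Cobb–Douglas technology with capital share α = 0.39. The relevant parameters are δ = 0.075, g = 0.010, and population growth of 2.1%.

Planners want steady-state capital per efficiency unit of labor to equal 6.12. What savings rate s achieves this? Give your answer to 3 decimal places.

At the steady state, Δk = 0, so s·k^α = (n + g + δ)·k.
So s / (n + g + δ) = (k*)^(1−α) = 6.12^0.61 = 3.0194.
Therefore s = 3.0194 × (n + g + δ) = 3.0194 × 0.106 = 0.3201.

s ≈ 0.320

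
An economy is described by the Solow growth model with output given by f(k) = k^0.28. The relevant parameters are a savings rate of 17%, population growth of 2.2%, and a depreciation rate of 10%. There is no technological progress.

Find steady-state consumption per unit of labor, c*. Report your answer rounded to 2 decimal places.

c* = 0.94

Steady state requires s·f(k) = (n + δ)·k, i.e. s·k^α = (n + δ)·k.
Dividing both sides by k: k^(1−α) = s / (n + δ).
k^0.72 = 0.17 / (0.022 + 0.100) = 0.17 / 0.122 = 1.3934
k* = 1.3934^(1/0.72) ≈ 1.5853
y* = (k*)^α = 1.5853^0.28 ≈ 1.1377
c* = (1 − s)·y* = (1 − 0.17) × 1.1377 ≈ 0.9443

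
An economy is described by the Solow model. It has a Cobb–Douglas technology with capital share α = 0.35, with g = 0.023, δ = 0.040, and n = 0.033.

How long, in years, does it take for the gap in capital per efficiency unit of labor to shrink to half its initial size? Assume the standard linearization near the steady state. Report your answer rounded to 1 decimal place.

t_½ ≈ 11.1 years

Near the steady state the convergence rate is λ = (1 − α)(n + g + δ).
λ = (1 − 0.35) × 0.096 = 0.65 × 0.096 = 0.0624
Half-life = ln 2 / λ = 0.6931 / 0.0624 ≈ 11.11 years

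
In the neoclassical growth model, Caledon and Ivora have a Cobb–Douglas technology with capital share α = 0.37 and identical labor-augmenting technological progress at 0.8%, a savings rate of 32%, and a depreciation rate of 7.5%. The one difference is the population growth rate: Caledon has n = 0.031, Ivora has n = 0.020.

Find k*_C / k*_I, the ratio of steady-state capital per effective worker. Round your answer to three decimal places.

Steady-state k* = [s/(n + g + δ)]^(1/(1−α)), so the ratio is [ (s_C/(n + g + δ)_C) / (s_I/(n + g + δ)_I) ]^1.5873.
s_C/(n + g + δ)_C = 0.32/0.114 = 2.8070; s_I/(n + g + δ)_I = 0.32/0.103 = 3.1068.
Ratio = (2.8070/3.1068)^1.5873 = 0.9035^1.5873 ≈ 0.8512

k*_C / k*_I ≈ 0.851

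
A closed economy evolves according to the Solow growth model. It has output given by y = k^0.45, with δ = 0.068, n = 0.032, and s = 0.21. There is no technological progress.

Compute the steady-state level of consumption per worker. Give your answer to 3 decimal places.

c* = 1.450

In steady state, investment equals break-even investment: s·k^α = (n + δ)·k.
Rearranging, k^(1−α) = s / (n + δ).
k^0.55 = 0.21 / (0.032 + 0.068) = 0.21 / 0.100 = 2.1000
k* = 2.1000^(1/0.55) ≈ 3.8535
y* = (k*)^α = 3.8535^0.45 ≈ 1.8350
c* = (1 − s)·y* = (1 − 0.21) × 1.8350 ≈ 1.4497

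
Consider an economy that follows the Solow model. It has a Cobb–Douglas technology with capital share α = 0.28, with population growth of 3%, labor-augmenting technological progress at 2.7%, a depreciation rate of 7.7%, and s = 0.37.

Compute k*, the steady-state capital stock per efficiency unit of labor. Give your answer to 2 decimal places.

k* ≈ 4.10

In steady state, investment equals break-even investment: s·k^α = (n + g + δ)·k.
Dividing both sides by k: k^(1−α) = s / (n + g + δ).
k^0.72 = 0.37 / (0.030 + 0.027 + 0.077) = 0.37 / 0.134 = 2.7612
k* = 2.7612^(1/0.72) ≈ 4.0986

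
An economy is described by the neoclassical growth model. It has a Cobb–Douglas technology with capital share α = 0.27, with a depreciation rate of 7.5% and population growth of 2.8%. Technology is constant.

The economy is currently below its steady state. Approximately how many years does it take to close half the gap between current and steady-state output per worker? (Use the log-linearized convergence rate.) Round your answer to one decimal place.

Near the steady state the convergence rate is λ = (1 − α)(n + δ).
λ = (1 − 0.27) × 0.103 = 0.73 × 0.103 = 0.07519
Half-life = ln 2 / λ = 0.6931 / 0.07519 ≈ 9.22 years

t_½ ≈ 9.2 years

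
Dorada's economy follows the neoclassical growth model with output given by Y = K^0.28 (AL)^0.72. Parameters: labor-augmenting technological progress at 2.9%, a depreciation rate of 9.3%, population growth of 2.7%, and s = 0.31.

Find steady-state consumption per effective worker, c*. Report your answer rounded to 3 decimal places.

At the steady state, Δk = 0, so s·k^α = (n + g + δ)·k.
Rearranging, k^(1−α) = s / (n + g + δ).
k^0.72 = 0.31 / (0.027 + 0.029 + 0.093) = 0.31 / 0.149 = 2.0805
k* = 2.0805^(1/0.72) ≈ 2.7663
y* = (k*)^α = 2.7663^0.28 ≈ 1.3296
c* = (1 − s)·y* = (1 − 0.31) × 1.3296 ≈ 0.9174

c* ≈ 0.917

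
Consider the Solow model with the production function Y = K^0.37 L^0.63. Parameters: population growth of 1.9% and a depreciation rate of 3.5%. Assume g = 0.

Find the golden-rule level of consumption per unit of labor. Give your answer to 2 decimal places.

c_gold ≈ 1.95

At the golden rule, f'(k) = n + δ, so α·k^(α−1) = n + δ and k_gold = (α/(n + δ))^(1/(1−α)).
k_gold = (0.37/0.054)^(1/0.63) = 6.8519^1.5873 ≈ 21.2169
c_gold = f(k_gold) − (n + δ)·k_gold = 3.0965 − 0.054×21.2169 ≈ 1.9508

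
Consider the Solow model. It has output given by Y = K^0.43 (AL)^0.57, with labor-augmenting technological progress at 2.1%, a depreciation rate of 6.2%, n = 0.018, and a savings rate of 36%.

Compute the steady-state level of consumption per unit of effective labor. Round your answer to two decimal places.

Steady state requires s·f(k) = (n + g + δ)·k, i.e. s·k^α = (n + g + δ)·k.
Rearranging, k^(1−α) = s / (n + g + δ).
k^0.57 = 0.36 / (0.018 + 0.021 + 0.062) = 0.36 / 0.101 = 3.5644
k* = 3.5644^(1/0.57) ≈ 9.2982
y* = (k*)^α = 9.2982^0.43 ≈ 2.6086
c* = (1 − s)·y* = (1 − 0.36) × 2.6086 ≈ 1.6695

c* ≈ 1.67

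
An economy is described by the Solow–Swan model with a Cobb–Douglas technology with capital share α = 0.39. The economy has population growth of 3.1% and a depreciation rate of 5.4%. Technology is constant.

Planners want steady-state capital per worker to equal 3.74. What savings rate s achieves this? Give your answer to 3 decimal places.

s ≈ 0.190

At the steady state, Δk = 0, so s·k^α = (n + δ)·k.
So s / (n + δ) = (k*)^(1−α) = 3.74^0.61 = 2.2359.
Therefore s = 2.2359 × (n + δ) = 2.2359 × 0.085 = 0.1901.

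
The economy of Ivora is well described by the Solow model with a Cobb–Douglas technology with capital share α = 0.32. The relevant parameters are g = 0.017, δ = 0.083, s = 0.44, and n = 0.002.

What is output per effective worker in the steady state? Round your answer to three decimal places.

In steady state, investment equals break-even investment: s·k^α = (n + g + δ)·k.
Dividing both sides by k: k^(1−α) = s / (n + g + δ).
k^0.68 = 0.44 / (0.002 + 0.017 + 0.083) = 0.44 / 0.102 = 4.3137
k* = 4.3137^(1/0.68) ≈ 8.5823
y* = (k*)^α = 8.5823^0.32 ≈ 1.9895

y* ≈ 1.990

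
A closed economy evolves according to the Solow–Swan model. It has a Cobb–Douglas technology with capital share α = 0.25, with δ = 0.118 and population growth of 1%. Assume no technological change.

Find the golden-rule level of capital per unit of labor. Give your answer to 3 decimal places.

k_gold ≈ 2.441

The golden rule sets f'(k) = n + δ, i.e. α·k^(α−1) = n + δ.
So k^(1−α) = α / (n + δ) = 0.25 / 0.128 = 1.9531.
k_gold = 1.9531^(1/0.75) ≈ 2.4414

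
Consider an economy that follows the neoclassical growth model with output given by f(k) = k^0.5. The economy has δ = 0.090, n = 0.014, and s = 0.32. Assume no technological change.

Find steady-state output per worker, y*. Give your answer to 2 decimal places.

y* = 3.08

In steady state, investment equals break-even investment: s·k^α = (n + δ)·k.
Dividing both sides by k: k^(1−α) = s / (n + δ).
k^0.5 = 0.32 / (0.014 + 0.090) = 0.32 / 0.104 = 3.0769
k* = 3.0769^(1/0.5) ≈ 9.4673
y* = (k*)^α = 9.4673^0.5 ≈ 3.0769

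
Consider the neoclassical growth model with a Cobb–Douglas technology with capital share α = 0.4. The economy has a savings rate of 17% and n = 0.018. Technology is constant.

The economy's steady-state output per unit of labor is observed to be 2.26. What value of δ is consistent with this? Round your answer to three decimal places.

In steady state, investment equals break-even investment: s·k^α = (n + δ)·k.
Since y* = [s/(n + δ)]^(α/(1−α)), we have s/(n + δ) = (y*)^((1−α)/α) = 2.26^1.5 = 3.3975.
Therefore n + δ = s / 3.3975 = 0.17 / 3.3975 = 0.0500, so δ = 0.0500 − 0.018 = 0.0320.

δ ≈ 0.032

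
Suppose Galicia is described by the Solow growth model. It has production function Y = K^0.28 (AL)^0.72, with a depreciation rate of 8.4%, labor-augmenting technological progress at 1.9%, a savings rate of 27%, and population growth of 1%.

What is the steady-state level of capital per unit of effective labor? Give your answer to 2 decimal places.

k* = 3.35

In steady state, investment equals break-even investment: s·k^α = (n + g + δ)·k.
Rearranging, k^(1−α) = s / (n + g + δ).
k^0.72 = 0.27 / (0.010 + 0.019 + 0.084) = 0.27 / 0.113 = 2.3894
k* = 2.3894^(1/0.72) ≈ 3.3528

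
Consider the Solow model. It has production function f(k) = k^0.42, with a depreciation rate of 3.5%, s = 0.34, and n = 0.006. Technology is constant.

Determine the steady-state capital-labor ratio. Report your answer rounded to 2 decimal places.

Steady state requires s·f(k) = (n + δ)·k, i.e. s·k^α = (n + δ)·k.
Dividing both sides by k: k^(1−α) = s / (n + δ).
k^0.58 = 0.34 / (0.006 + 0.035) = 0.34 / 0.041 = 8.2927
k* = 8.2927^(1/0.58) ≈ 38.3671

k* = 38.37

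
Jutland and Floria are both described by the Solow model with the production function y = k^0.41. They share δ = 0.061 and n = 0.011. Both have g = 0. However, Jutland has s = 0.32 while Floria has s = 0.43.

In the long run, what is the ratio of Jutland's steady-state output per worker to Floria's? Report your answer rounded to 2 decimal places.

ratio ≈ 0.81

Steady-state y* = [s/(n + δ)]^(α/(1−α)), so the ratio is [ (s_J/(n + δ)_J) / (s_F/(n + δ)_F) ]^0.6949.
s_J/(n + δ)_J = 0.32/0.072 = 4.4444; s_F/(n + δ)_F = 0.43/0.072 = 5.9722.
Ratio = (4.4444/5.9722)^0.6949 = 0.7442^0.6949 ≈ 0.8144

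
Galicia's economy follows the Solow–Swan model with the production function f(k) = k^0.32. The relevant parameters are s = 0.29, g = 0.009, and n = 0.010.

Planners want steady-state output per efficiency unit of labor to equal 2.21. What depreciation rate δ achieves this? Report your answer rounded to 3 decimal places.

δ ≈ 0.035

Steady state requires s·f(k) = (n + g + δ)·k, i.e. s·k^α = (n + g + δ)·k.
Since y* = [s/(n + g + δ)]^(α/(1−α)), we have s/(n + g + δ) = (y*)^((1−α)/α) = 2.21^2.125 = 5.3930.
Therefore n + g + δ = s / 5.3930 = 0.29 / 5.3930 = 0.0538, so δ = 0.0538 − 0.019 = 0.0348.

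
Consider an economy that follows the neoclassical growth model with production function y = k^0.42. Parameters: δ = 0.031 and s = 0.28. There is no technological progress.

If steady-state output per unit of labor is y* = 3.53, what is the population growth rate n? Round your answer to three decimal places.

n ≈ 0.018

Steady state requires s·f(k) = (n + δ)·k, i.e. s·k^α = (n + δ)·k.
Since y* = [s/(n + δ)]^(α/(1−α)), we have s/(n + δ) = (y*)^((1−α)/α) = 3.53^1.381 = 5.7079.
Therefore n + δ = s / 5.7079 = 0.28 / 5.7079 = 0.0491, so n = 0.0491 − 0.031 = 0.0181.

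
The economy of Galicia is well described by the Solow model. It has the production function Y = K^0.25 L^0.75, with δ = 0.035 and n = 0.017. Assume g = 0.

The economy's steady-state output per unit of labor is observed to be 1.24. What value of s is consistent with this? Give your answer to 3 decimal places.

Steady state requires s·f(k) = (n + δ)·k, i.e. s·k^α = (n + δ)·k.
Since y* = [s/(n + δ)]^(α/(1−α)), we have s/(n + δ) = (y*)^((1−α)/α) = 1.24^3 = 1.9066.
Therefore s = 1.9066 × (n + δ) = 1.9066 × 0.052 = 0.0991.

s ≈ 0.099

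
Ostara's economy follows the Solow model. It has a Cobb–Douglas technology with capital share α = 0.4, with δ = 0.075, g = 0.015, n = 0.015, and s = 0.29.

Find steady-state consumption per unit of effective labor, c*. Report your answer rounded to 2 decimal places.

c* = 1.40

In steady state, investment equals break-even investment: s·k^α = (n + g + δ)·k.
Rearranging, k^(1−α) = s / (n + g + δ).
k^0.6 = 0.29 / (0.015 + 0.015 + 0.075) = 0.29 / 0.105 = 2.7619
k* = 2.7619^(1/0.6) ≈ 5.4368
y* = (k*)^α = 5.4368^0.4 ≈ 1.9685
c* = (1 − s)·y* = (1 − 0.29) × 1.9685 ≈ 1.3976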